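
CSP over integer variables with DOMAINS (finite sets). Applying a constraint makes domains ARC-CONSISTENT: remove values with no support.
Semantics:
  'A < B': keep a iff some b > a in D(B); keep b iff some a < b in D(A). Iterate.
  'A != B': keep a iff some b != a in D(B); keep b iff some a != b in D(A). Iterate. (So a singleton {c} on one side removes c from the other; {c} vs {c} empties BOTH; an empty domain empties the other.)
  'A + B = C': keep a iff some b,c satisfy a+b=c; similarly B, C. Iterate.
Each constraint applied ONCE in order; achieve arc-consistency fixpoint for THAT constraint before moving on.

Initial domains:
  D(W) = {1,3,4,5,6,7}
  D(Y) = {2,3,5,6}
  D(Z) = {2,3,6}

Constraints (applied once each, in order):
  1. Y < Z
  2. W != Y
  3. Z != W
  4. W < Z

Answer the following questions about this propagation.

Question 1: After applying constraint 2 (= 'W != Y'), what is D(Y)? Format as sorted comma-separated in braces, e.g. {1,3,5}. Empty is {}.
Answer: {2,3,5}

Derivation:
Constraint 1 (Y < Z) on D(Y)={2,3,5,6} D(Z)={2,3,6}: Y {2,3,5,6}->{2,3,5}; Z {2,3,6}->{3,6}
Constraint 2 (W != Y) on D(W)={1,3,4,5,6,7} D(Y)={2,3,5}: no change
So after constraint 2: D(Y) = {2,3,5}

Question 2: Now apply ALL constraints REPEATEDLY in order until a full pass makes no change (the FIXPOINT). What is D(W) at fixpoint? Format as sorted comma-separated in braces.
pass 0 (initial): D(W)={1,3,4,5,6,7}
pass 1: W {1,3,4,5,6,7}->{1,3,4,5}; Y {2,3,5,6}->{2,3,5}; Z {2,3,6}->{3,6}
pass 2: no change
Fixpoint after 2 passes: D(W) = {1,3,4,5}

Answer: {1,3,4,5}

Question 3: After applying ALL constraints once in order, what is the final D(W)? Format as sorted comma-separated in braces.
Answer: {1,3,4,5}

Derivation:
Constraint 1 (Y < Z) on D(Y)={2,3,5,6} D(Z)={2,3,6}: Y {2,3,5,6}->{2,3,5}; Z {2,3,6}->{3,6}
Constraint 2 (W != Y) on D(W)={1,3,4,5,6,7} D(Y)={2,3,5}: no change
Constraint 3 (Z != W) on D(Z)={3,6} D(W)={1,3,4,5,6,7}: no change
Constraint 4 (W < Z) on D(W)={1,3,4,5,6,7} D(Z)={3,6}: W {1,3,4,5,6,7}->{1,3,4,5}
So after all 4 constraints: D(W) = {1,3,4,5}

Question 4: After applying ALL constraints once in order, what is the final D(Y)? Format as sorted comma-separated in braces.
Constraint 1 (Y < Z) on D(Y)={2,3,5,6} D(Z)={2,3,6}: Y {2,3,5,6}->{2,3,5}; Z {2,3,6}->{3,6}
Constraint 2 (W != Y) on D(W)={1,3,4,5,6,7} D(Y)={2,3,5}: no change
Constraint 3 (Z != W) on D(Z)={3,6} D(W)={1,3,4,5,6,7}: no change
Constraint 4 (W < Z) on D(W)={1,3,4,5,6,7} D(Z)={3,6}: W {1,3,4,5,6,7}->{1,3,4,5}
So after all 4 constraints: D(Y) = {2,3,5}

Answer: {2,3,5}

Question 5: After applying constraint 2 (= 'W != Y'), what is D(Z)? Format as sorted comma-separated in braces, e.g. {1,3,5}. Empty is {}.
Answer: {3,6}

Derivation:
Constraint 1 (Y < Z) on D(Y)={2,3,5,6} D(Z)={2,3,6}: Y {2,3,5,6}->{2,3,5}; Z {2,3,6}->{3,6}
Constraint 2 (W != Y) on D(W)={1,3,4,5,6,7} D(Y)={2,3,5}: no change
So after constraint 2: D(Z) = {3,6}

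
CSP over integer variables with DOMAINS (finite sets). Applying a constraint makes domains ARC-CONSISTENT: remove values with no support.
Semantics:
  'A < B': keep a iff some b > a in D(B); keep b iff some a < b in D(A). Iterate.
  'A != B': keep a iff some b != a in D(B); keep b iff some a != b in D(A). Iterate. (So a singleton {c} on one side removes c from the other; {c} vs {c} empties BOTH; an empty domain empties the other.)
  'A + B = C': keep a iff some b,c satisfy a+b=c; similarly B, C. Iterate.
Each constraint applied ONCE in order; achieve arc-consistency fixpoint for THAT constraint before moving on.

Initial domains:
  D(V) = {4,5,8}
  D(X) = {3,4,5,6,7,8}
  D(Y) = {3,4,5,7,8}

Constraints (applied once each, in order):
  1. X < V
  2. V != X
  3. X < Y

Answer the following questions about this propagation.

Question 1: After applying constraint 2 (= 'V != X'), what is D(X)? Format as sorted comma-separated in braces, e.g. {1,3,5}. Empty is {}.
Constraint 1 (X < V) on D(X)={3,4,5,6,7,8} D(V)={4,5,8}: X {3,4,5,6,7,8}->{3,4,5,6,7}
Constraint 2 (V != X) on D(V)={4,5,8} D(X)={3,4,5,6,7}: no change
So after constraint 2: D(X) = {3,4,5,6,7}

Answer: {3,4,5,6,7}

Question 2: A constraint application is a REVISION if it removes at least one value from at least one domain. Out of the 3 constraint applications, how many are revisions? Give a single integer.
Constraint 1 (X < V) on D(X)={3,4,5,6,7,8} D(V)={4,5,8}: X {3,4,5,6,7,8}->{3,4,5,6,7} => REVISION
Constraint 2 (V != X) on D(V)={4,5,8} D(X)={3,4,5,6,7}: no change => not a revision
Constraint 3 (X < Y) on D(X)={3,4,5,6,7} D(Y)={3,4,5,7,8}: Y {3,4,5,7,8}->{4,5,7,8} => REVISION
Total revisions = 2

Answer: 2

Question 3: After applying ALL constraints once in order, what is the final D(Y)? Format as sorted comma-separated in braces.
Constraint 1 (X < V) on D(X)={3,4,5,6,7,8} D(V)={4,5,8}: X {3,4,5,6,7,8}->{3,4,5,6,7}
Constraint 2 (V != X) on D(V)={4,5,8} D(X)={3,4,5,6,7}: no change
Constraint 3 (X < Y) on D(X)={3,4,5,6,7} D(Y)={3,4,5,7,8}: Y {3,4,5,7,8}->{4,5,7,8}
So after all 3 constraints: D(Y) = {4,5,7,8}

Answer: {4,5,7,8}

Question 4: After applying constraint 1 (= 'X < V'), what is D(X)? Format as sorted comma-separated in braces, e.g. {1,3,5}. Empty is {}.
Constraint 1 (X < V) on D(X)={3,4,5,6,7,8} D(V)={4,5,8}: X {3,4,5,6,7,8}->{3,4,5,6,7}
So after constraint 1: D(X) = {3,4,5,6,7}

Answer: {3,4,5,6,7}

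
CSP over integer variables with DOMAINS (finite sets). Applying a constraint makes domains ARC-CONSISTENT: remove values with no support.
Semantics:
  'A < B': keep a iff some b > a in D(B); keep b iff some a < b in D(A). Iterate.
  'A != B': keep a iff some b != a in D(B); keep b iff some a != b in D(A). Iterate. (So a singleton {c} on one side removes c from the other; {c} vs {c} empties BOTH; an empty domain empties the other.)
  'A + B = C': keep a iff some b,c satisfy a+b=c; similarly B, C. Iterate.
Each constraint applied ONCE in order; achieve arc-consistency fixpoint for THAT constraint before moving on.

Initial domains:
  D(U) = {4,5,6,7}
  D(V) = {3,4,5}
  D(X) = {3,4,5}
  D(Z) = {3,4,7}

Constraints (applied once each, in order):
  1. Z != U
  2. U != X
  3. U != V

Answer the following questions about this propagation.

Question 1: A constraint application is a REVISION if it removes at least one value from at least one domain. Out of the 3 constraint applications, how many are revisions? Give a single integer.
Constraint 1 (Z != U) on D(Z)={3,4,7} D(U)={4,5,6,7}: no change => not a revision
Constraint 2 (U != X) on D(U)={4,5,6,7} D(X)={3,4,5}: no change => not a revision
Constraint 3 (U != V) on D(U)={4,5,6,7} D(V)={3,4,5}: no change => not a revision
Total revisions = 0

Answer: 0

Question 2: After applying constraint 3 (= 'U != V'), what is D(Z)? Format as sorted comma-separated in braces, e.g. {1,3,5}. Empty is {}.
Constraint 1 (Z != U) on D(Z)={3,4,7} D(U)={4,5,6,7}: no change
Constraint 2 (U != X) on D(U)={4,5,6,7} D(X)={3,4,5}: no change
Constraint 3 (U != V) on D(U)={4,5,6,7} D(V)={3,4,5}: no change
So after constraint 3: D(Z) = {3,4,7}

Answer: {3,4,7}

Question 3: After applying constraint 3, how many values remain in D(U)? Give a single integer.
Answer: 4

Derivation:
Constraint 1 (Z != U) on D(Z)={3,4,7} D(U)={4,5,6,7}: no change
Constraint 2 (U != X) on D(U)={4,5,6,7} D(X)={3,4,5}: no change
Constraint 3 (U != V) on D(U)={4,5,6,7} D(V)={3,4,5}: no change
So after constraint 3: D(U)={4,5,6,7}, size = 4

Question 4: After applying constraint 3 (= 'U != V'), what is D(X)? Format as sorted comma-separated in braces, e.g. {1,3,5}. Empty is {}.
Answer: {3,4,5}

Derivation:
Constraint 1 (Z != U) on D(Z)={3,4,7} D(U)={4,5,6,7}: no change
Constraint 2 (U != X) on D(U)={4,5,6,7} D(X)={3,4,5}: no change
Constraint 3 (U != V) on D(U)={4,5,6,7} D(V)={3,4,5}: no change
So after constraint 3: D(X) = {3,4,5}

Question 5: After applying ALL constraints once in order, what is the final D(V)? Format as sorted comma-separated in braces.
Constraint 1 (Z != U) on D(Z)={3,4,7} D(U)={4,5,6,7}: no change
Constraint 2 (U != X) on D(U)={4,5,6,7} D(X)={3,4,5}: no change
Constraint 3 (U != V) on D(U)={4,5,6,7} D(V)={3,4,5}: no change
So after all 3 constraints: D(V) = {3,4,5}

Answer: {3,4,5}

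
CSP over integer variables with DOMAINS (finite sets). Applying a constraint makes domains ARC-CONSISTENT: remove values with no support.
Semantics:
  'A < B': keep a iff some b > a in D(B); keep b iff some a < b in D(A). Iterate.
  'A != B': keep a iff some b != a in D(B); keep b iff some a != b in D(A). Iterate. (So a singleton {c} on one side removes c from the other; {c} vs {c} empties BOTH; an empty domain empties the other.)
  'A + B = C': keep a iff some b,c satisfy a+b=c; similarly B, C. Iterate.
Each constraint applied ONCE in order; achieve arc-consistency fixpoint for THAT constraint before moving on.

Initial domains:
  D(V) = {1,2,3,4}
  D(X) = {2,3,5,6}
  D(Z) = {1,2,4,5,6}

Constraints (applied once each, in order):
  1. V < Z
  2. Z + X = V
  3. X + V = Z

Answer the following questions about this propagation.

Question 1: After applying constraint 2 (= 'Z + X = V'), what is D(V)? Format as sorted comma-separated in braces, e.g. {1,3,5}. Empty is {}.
Constraint 1 (V < Z) on D(V)={1,2,3,4} D(Z)={1,2,4,5,6}: Z {1,2,4,5,6}->{2,4,5,6}
Constraint 2 (Z + X = V) on D(Z)={2,4,5,6} D(X)={2,3,5,6} D(V)={1,2,3,4}: Z {2,4,5,6}->{2}; X {2,3,5,6}->{2}; V {1,2,3,4}->{4}
So after constraint 2: D(V) = {4}

Answer: {4}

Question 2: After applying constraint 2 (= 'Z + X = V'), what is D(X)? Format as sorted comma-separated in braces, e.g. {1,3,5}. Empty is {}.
Constraint 1 (V < Z) on D(V)={1,2,3,4} D(Z)={1,2,4,5,6}: Z {1,2,4,5,6}->{2,4,5,6}
Constraint 2 (Z + X = V) on D(Z)={2,4,5,6} D(X)={2,3,5,6} D(V)={1,2,3,4}: Z {2,4,5,6}->{2}; X {2,3,5,6}->{2}; V {1,2,3,4}->{4}
So after constraint 2: D(X) = {2}

Answer: {2}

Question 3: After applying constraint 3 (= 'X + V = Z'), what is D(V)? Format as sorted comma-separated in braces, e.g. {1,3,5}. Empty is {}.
Constraint 1 (V < Z) on D(V)={1,2,3,4} D(Z)={1,2,4,5,6}: Z {1,2,4,5,6}->{2,4,5,6}
Constraint 2 (Z + X = V) on D(Z)={2,4,5,6} D(X)={2,3,5,6} D(V)={1,2,3,4}: Z {2,4,5,6}->{2}; X {2,3,5,6}->{2}; V {1,2,3,4}->{4}
Constraint 3 (X + V = Z) on D(X)={2} D(V)={4} D(Z)={2}: X {2}->{}; V {4}->{}; Z {2}->{}
So after constraint 3: D(V) = {}

Answer: {}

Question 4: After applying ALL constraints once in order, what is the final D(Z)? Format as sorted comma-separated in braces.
Constraint 1 (V < Z) on D(V)={1,2,3,4} D(Z)={1,2,4,5,6}: Z {1,2,4,5,6}->{2,4,5,6}
Constraint 2 (Z + X = V) on D(Z)={2,4,5,6} D(X)={2,3,5,6} D(V)={1,2,3,4}: Z {2,4,5,6}->{2}; X {2,3,5,6}->{2}; V {1,2,3,4}->{4}
Constraint 3 (X + V = Z) on D(X)={2} D(V)={4} D(Z)={2}: X {2}->{}; V {4}->{}; Z {2}->{}
So after all 3 constraints: D(Z) = {}

Answer: {}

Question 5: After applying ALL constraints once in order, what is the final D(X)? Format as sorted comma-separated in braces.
Constraint 1 (V < Z) on D(V)={1,2,3,4} D(Z)={1,2,4,5,6}: Z {1,2,4,5,6}->{2,4,5,6}
Constraint 2 (Z + X = V) on D(Z)={2,4,5,6} D(X)={2,3,5,6} D(V)={1,2,3,4}: Z {2,4,5,6}->{2}; X {2,3,5,6}->{2}; V {1,2,3,4}->{4}
Constraint 3 (X + V = Z) on D(X)={2} D(V)={4} D(Z)={2}: X {2}->{}; V {4}->{}; Z {2}->{}
So after all 3 constraints: D(X) = {}

Answer: {}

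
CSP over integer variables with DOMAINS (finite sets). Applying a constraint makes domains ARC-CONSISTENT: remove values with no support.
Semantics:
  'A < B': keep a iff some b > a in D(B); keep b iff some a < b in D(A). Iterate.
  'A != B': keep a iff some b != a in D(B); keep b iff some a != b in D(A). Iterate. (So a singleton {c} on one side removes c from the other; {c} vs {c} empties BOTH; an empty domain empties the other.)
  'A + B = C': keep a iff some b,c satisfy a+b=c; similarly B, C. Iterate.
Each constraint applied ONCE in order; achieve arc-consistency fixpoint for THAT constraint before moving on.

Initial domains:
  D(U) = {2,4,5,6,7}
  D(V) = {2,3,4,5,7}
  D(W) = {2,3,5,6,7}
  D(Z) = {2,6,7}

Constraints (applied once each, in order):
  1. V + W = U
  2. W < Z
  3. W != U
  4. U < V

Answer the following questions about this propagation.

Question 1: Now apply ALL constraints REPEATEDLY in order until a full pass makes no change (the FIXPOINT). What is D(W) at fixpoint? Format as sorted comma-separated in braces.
Answer: {}

Derivation:
pass 0 (initial): D(W)={2,3,5,6,7}
pass 1: U {2,4,5,6,7}->{4}; V {2,3,4,5,7}->{5}; W {2,3,5,6,7}->{2,3,5}; Z {2,6,7}->{6,7}
pass 2: U {4}->{}; V {5}->{}; W {2,3,5}->{}; Z {6,7}->{}
pass 3: no change
Fixpoint after 3 passes: D(W) = {}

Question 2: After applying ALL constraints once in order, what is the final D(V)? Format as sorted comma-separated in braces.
Constraint 1 (V + W = U) on D(V)={2,3,4,5,7} D(W)={2,3,5,6,7} D(U)={2,4,5,6,7}: V {2,3,4,5,7}->{2,3,4,5}; W {2,3,5,6,7}->{2,3,5}; U {2,4,5,6,7}->{4,5,6,7}
Constraint 2 (W < Z) on D(W)={2,3,5} D(Z)={2,6,7}: Z {2,6,7}->{6,7}
Constraint 3 (W != U) on D(W)={2,3,5} D(U)={4,5,6,7}: no change
Constraint 4 (U < V) on D(U)={4,5,6,7} D(V)={2,3,4,5}: U {4,5,6,7}->{4}; V {2,3,4,5}->{5}
So after all 4 constraints: D(V) = {5}

Answer: {5}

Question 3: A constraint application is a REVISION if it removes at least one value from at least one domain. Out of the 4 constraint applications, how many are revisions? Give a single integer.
Constraint 1 (V + W = U) on D(V)={2,3,4,5,7} D(W)={2,3,5,6,7} D(U)={2,4,5,6,7}: V {2,3,4,5,7}->{2,3,4,5}; W {2,3,5,6,7}->{2,3,5}; U {2,4,5,6,7}->{4,5,6,7} => REVISION
Constraint 2 (W < Z) on D(W)={2,3,5} D(Z)={2,6,7}: Z {2,6,7}->{6,7} => REVISION
Constraint 3 (W != U) on D(W)={2,3,5} D(U)={4,5,6,7}: no change => not a revision
Constraint 4 (U < V) on D(U)={4,5,6,7} D(V)={2,3,4,5}: U {4,5,6,7}->{4}; V {2,3,4,5}->{5} => REVISION
Total revisions = 3

Answer: 3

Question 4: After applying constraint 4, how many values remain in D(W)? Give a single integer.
Answer: 3

Derivation:
Constraint 1 (V + W = U) on D(V)={2,3,4,5,7} D(W)={2,3,5,6,7} D(U)={2,4,5,6,7}: V {2,3,4,5,7}->{2,3,4,5}; W {2,3,5,6,7}->{2,3,5}; U {2,4,5,6,7}->{4,5,6,7}
Constraint 2 (W < Z) on D(W)={2,3,5} D(Z)={2,6,7}: Z {2,6,7}->{6,7}
Constraint 3 (W != U) on D(W)={2,3,5} D(U)={4,5,6,7}: no change
Constraint 4 (U < V) on D(U)={4,5,6,7} D(V)={2,3,4,5}: U {4,5,6,7}->{4}; V {2,3,4,5}->{5}
So after constraint 4: D(W)={2,3,5}, size = 3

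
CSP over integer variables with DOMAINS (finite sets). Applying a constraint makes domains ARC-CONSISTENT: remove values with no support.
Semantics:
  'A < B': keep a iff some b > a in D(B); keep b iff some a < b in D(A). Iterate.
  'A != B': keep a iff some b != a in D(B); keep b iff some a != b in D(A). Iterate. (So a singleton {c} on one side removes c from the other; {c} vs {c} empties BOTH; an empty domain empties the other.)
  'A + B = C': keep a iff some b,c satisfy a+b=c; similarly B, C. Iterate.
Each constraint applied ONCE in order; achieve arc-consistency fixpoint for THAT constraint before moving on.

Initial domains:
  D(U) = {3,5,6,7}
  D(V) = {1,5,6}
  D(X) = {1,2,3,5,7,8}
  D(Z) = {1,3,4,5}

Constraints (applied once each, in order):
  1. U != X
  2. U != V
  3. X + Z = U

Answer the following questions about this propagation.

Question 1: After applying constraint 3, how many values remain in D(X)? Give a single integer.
Answer: 4

Derivation:
Constraint 1 (U != X) on D(U)={3,5,6,7} D(X)={1,2,3,5,7,8}: no change
Constraint 2 (U != V) on D(U)={3,5,6,7} D(V)={1,5,6}: no change
Constraint 3 (X + Z = U) on D(X)={1,2,3,5,7,8} D(Z)={1,3,4,5} D(U)={3,5,6,7}: X {1,2,3,5,7,8}->{1,2,3,5}
So after constraint 3: D(X)={1,2,3,5}, size = 4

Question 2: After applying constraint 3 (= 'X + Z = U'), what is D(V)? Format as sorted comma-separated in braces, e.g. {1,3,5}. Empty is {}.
Constraint 1 (U != X) on D(U)={3,5,6,7} D(X)={1,2,3,5,7,8}: no change
Constraint 2 (U != V) on D(U)={3,5,6,7} D(V)={1,5,6}: no change
Constraint 3 (X + Z = U) on D(X)={1,2,3,5,7,8} D(Z)={1,3,4,5} D(U)={3,5,6,7}: X {1,2,3,5,7,8}->{1,2,3,5}
So after constraint 3: D(V) = {1,5,6}

Answer: {1,5,6}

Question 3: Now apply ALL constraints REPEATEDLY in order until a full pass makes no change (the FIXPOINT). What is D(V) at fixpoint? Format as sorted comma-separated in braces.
Answer: {1,5,6}

Derivation:
pass 0 (initial): D(V)={1,5,6}
pass 1: X {1,2,3,5,7,8}->{1,2,3,5}
pass 2: no change
Fixpoint after 2 passes: D(V) = {1,5,6}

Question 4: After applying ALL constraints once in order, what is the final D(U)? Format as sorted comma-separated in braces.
Constraint 1 (U != X) on D(U)={3,5,6,7} D(X)={1,2,3,5,7,8}: no change
Constraint 2 (U != V) on D(U)={3,5,6,7} D(V)={1,5,6}: no change
Constraint 3 (X + Z = U) on D(X)={1,2,3,5,7,8} D(Z)={1,3,4,5} D(U)={3,5,6,7}: X {1,2,3,5,7,8}->{1,2,3,5}
So after all 3 constraints: D(U) = {3,5,6,7}

Answer: {3,5,6,7}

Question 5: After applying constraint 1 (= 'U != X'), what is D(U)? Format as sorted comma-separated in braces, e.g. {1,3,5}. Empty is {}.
Answer: {3,5,6,7}

Derivation:
Constraint 1 (U != X) on D(U)={3,5,6,7} D(X)={1,2,3,5,7,8}: no change
So after constraint 1: D(U) = {3,5,6,7}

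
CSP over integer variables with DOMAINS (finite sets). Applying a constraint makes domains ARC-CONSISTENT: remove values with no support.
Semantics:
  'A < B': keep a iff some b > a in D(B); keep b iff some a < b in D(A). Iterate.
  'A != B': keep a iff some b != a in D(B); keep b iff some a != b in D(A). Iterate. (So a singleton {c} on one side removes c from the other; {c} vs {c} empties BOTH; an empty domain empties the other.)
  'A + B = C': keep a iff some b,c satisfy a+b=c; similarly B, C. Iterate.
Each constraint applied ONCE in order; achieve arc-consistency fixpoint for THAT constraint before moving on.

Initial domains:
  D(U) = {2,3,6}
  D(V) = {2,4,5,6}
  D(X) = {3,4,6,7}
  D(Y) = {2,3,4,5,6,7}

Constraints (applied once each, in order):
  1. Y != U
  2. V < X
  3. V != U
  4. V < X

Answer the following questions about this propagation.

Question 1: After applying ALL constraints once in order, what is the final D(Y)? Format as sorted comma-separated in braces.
Constraint 1 (Y != U) on D(Y)={2,3,4,5,6,7} D(U)={2,3,6}: no change
Constraint 2 (V < X) on D(V)={2,4,5,6} D(X)={3,4,6,7}: no change
Constraint 3 (V != U) on D(V)={2,4,5,6} D(U)={2,3,6}: no change
Constraint 4 (V < X) on D(V)={2,4,5,6} D(X)={3,4,6,7}: no change
So after all 4 constraints: D(Y) = {2,3,4,5,6,7}

Answer: {2,3,4,5,6,7}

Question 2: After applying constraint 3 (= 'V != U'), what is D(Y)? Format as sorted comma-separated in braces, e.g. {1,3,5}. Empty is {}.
Constraint 1 (Y != U) on D(Y)={2,3,4,5,6,7} D(U)={2,3,6}: no change
Constraint 2 (V < X) on D(V)={2,4,5,6} D(X)={3,4,6,7}: no change
Constraint 3 (V != U) on D(V)={2,4,5,6} D(U)={2,3,6}: no change
So after constraint 3: D(Y) = {2,3,4,5,6,7}

Answer: {2,3,4,5,6,7}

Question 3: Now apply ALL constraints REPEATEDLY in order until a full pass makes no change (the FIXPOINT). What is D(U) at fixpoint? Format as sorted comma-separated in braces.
pass 0 (initial): D(U)={2,3,6}
pass 1: no change
Fixpoint after 1 passes: D(U) = {2,3,6}

Answer: {2,3,6}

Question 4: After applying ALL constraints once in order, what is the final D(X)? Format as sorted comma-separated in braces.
Constraint 1 (Y != U) on D(Y)={2,3,4,5,6,7} D(U)={2,3,6}: no change
Constraint 2 (V < X) on D(V)={2,4,5,6} D(X)={3,4,6,7}: no change
Constraint 3 (V != U) on D(V)={2,4,5,6} D(U)={2,3,6}: no change
Constraint 4 (V < X) on D(V)={2,4,5,6} D(X)={3,4,6,7}: no change
So after all 4 constraints: D(X) = {3,4,6,7}

Answer: {3,4,6,7}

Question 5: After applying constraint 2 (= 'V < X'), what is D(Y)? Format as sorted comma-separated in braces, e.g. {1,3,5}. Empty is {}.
Constraint 1 (Y != U) on D(Y)={2,3,4,5,6,7} D(U)={2,3,6}: no change
Constraint 2 (V < X) on D(V)={2,4,5,6} D(X)={3,4,6,7}: no change
So after constraint 2: D(Y) = {2,3,4,5,6,7}

Answer: {2,3,4,5,6,7}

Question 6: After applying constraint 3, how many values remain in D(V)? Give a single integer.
Answer: 4

Derivation:
Constraint 1 (Y != U) on D(Y)={2,3,4,5,6,7} D(U)={2,3,6}: no change
Constraint 2 (V < X) on D(V)={2,4,5,6} D(X)={3,4,6,7}: no change
Constraint 3 (V != U) on D(V)={2,4,5,6} D(U)={2,3,6}: no change
So after constraint 3: D(V)={2,4,5,6}, size = 4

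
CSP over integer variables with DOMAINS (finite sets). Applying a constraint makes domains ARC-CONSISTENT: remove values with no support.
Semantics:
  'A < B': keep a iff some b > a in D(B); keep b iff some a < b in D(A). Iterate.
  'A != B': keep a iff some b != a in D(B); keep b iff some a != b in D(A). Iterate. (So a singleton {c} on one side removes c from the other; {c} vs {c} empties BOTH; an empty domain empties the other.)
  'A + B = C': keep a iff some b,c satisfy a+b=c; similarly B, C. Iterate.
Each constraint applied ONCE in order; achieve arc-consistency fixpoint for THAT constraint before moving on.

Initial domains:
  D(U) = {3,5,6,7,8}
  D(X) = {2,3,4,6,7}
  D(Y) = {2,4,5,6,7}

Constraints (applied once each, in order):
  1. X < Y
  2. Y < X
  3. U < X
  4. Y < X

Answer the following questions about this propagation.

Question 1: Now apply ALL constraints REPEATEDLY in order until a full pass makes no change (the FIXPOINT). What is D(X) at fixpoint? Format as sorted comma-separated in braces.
pass 0 (initial): D(X)={2,3,4,6,7}
pass 1: U {3,5,6,7,8}->{3,5}; X {2,3,4,6,7}->{6}; Y {2,4,5,6,7}->{4,5}
pass 2: U {3,5}->{}; X {6}->{}; Y {4,5}->{}
pass 3: no change
Fixpoint after 3 passes: D(X) = {}

Answer: {}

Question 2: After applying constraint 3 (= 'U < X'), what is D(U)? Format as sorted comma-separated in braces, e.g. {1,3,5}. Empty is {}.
Constraint 1 (X < Y) on D(X)={2,3,4,6,7} D(Y)={2,4,5,6,7}: X {2,3,4,6,7}->{2,3,4,6}; Y {2,4,5,6,7}->{4,5,6,7}
Constraint 2 (Y < X) on D(Y)={4,5,6,7} D(X)={2,3,4,6}: Y {4,5,6,7}->{4,5}; X {2,3,4,6}->{6}
Constraint 3 (U < X) on D(U)={3,5,6,7,8} D(X)={6}: U {3,5,6,7,8}->{3,5}
So after constraint 3: D(U) = {3,5}

Answer: {3,5}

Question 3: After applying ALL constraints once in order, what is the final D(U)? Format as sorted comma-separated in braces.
Constraint 1 (X < Y) on D(X)={2,3,4,6,7} D(Y)={2,4,5,6,7}: X {2,3,4,6,7}->{2,3,4,6}; Y {2,4,5,6,7}->{4,5,6,7}
Constraint 2 (Y < X) on D(Y)={4,5,6,7} D(X)={2,3,4,6}: Y {4,5,6,7}->{4,5}; X {2,3,4,6}->{6}
Constraint 3 (U < X) on D(U)={3,5,6,7,8} D(X)={6}: U {3,5,6,7,8}->{3,5}
Constraint 4 (Y < X) on D(Y)={4,5} D(X)={6}: no change
So after all 4 constraints: D(U) = {3,5}

Answer: {3,5}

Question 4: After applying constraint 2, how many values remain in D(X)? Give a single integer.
Answer: 1

Derivation:
Constraint 1 (X < Y) on D(X)={2,3,4,6,7} D(Y)={2,4,5,6,7}: X {2,3,4,6,7}->{2,3,4,6}; Y {2,4,5,6,7}->{4,5,6,7}
Constraint 2 (Y < X) on D(Y)={4,5,6,7} D(X)={2,3,4,6}: Y {4,5,6,7}->{4,5}; X {2,3,4,6}->{6}
So after constraint 2: D(X)={6}, size = 1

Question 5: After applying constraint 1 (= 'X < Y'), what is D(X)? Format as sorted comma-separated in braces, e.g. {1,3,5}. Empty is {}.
Answer: {2,3,4,6}

Derivation:
Constraint 1 (X < Y) on D(X)={2,3,4,6,7} D(Y)={2,4,5,6,7}: X {2,3,4,6,7}->{2,3,4,6}; Y {2,4,5,6,7}->{4,5,6,7}
So after constraint 1: D(X) = {2,3,4,6}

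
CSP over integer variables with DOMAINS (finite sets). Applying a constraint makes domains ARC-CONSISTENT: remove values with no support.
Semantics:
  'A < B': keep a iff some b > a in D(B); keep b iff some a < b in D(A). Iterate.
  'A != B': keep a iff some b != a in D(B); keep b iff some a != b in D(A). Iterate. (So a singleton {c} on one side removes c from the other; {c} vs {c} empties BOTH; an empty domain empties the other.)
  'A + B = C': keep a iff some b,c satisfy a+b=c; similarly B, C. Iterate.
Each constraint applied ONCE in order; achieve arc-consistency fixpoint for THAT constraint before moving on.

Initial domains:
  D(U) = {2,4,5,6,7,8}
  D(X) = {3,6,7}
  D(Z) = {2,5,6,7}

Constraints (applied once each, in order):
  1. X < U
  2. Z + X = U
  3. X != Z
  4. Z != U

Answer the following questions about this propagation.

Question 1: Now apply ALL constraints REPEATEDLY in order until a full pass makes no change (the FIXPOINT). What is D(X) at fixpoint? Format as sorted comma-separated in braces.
pass 0 (initial): D(X)={3,6,7}
pass 1: U {2,4,5,6,7,8}->{5,8}; X {3,6,7}->{3,6}; Z {2,5,6,7}->{2,5}
pass 2: no change
Fixpoint after 2 passes: D(X) = {3,6}

Answer: {3,6}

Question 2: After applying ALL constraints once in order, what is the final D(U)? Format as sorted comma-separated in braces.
Constraint 1 (X < U) on D(X)={3,6,7} D(U)={2,4,5,6,7,8}: U {2,4,5,6,7,8}->{4,5,6,7,8}
Constraint 2 (Z + X = U) on D(Z)={2,5,6,7} D(X)={3,6,7} D(U)={4,5,6,7,8}: Z {2,5,6,7}->{2,5}; X {3,6,7}->{3,6}; U {4,5,6,7,8}->{5,8}
Constraint 3 (X != Z) on D(X)={3,6} D(Z)={2,5}: no change
Constraint 4 (Z != U) on D(Z)={2,5} D(U)={5,8}: no change
So after all 4 constraints: D(U) = {5,8}

Answer: {5,8}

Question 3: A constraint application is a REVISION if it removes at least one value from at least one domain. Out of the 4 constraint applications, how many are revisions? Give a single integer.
Answer: 2

Derivation:
Constraint 1 (X < U) on D(X)={3,6,7} D(U)={2,4,5,6,7,8}: U {2,4,5,6,7,8}->{4,5,6,7,8} => REVISION
Constraint 2 (Z + X = U) on D(Z)={2,5,6,7} D(X)={3,6,7} D(U)={4,5,6,7,8}: Z {2,5,6,7}->{2,5}; X {3,6,7}->{3,6}; U {4,5,6,7,8}->{5,8} => REVISION
Constraint 3 (X != Z) on D(X)={3,6} D(Z)={2,5}: no change => not a revision
Constraint 4 (Z != U) on D(Z)={2,5} D(U)={5,8}: no change => not a revision
Total revisions = 2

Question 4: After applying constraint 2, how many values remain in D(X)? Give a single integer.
Answer: 2

Derivation:
Constraint 1 (X < U) on D(X)={3,6,7} D(U)={2,4,5,6,7,8}: U {2,4,5,6,7,8}->{4,5,6,7,8}
Constraint 2 (Z + X = U) on D(Z)={2,5,6,7} D(X)={3,6,7} D(U)={4,5,6,7,8}: Z {2,5,6,7}->{2,5}; X {3,6,7}->{3,6}; U {4,5,6,7,8}->{5,8}
So after constraint 2: D(X)={3,6}, size = 2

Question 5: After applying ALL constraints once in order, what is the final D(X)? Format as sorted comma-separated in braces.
Constraint 1 (X < U) on D(X)={3,6,7} D(U)={2,4,5,6,7,8}: U {2,4,5,6,7,8}->{4,5,6,7,8}
Constraint 2 (Z + X = U) on D(Z)={2,5,6,7} D(X)={3,6,7} D(U)={4,5,6,7,8}: Z {2,5,6,7}->{2,5}; X {3,6,7}->{3,6}; U {4,5,6,7,8}->{5,8}
Constraint 3 (X != Z) on D(X)={3,6} D(Z)={2,5}: no change
Constraint 4 (Z != U) on D(Z)={2,5} D(U)={5,8}: no change
So after all 4 constraints: D(X) = {3,6}

Answer: {3,6}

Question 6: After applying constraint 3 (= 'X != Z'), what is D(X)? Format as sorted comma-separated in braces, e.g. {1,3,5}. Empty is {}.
Constraint 1 (X < U) on D(X)={3,6,7} D(U)={2,4,5,6,7,8}: U {2,4,5,6,7,8}->{4,5,6,7,8}
Constraint 2 (Z + X = U) on D(Z)={2,5,6,7} D(X)={3,6,7} D(U)={4,5,6,7,8}: Z {2,5,6,7}->{2,5}; X {3,6,7}->{3,6}; U {4,5,6,7,8}->{5,8}
Constraint 3 (X != Z) on D(X)={3,6} D(Z)={2,5}: no change
So after constraint 3: D(X) = {3,6}

Answer: {3,6}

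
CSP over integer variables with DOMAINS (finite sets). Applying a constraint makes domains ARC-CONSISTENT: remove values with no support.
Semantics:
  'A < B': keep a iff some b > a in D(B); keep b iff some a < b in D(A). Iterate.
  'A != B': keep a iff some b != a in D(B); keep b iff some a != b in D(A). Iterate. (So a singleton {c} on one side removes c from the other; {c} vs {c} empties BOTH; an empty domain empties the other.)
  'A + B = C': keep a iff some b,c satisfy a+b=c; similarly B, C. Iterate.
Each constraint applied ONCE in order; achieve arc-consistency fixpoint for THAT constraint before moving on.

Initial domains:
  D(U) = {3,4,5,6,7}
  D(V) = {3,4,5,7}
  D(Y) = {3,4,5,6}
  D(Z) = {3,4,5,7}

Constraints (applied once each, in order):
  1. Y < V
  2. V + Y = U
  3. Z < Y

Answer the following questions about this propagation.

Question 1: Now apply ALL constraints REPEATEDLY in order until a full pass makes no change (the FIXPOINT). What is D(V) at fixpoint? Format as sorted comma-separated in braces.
Answer: {}

Derivation:
pass 0 (initial): D(V)={3,4,5,7}
pass 1: U {3,4,5,6,7}->{7}; V {3,4,5,7}->{4}; Y {3,4,5,6}->{}; Z {3,4,5,7}->{}
pass 2: U {7}->{}; V {4}->{}
pass 3: no change
Fixpoint after 3 passes: D(V) = {}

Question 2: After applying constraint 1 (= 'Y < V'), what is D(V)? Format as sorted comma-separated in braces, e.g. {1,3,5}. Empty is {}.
Constraint 1 (Y < V) on D(Y)={3,4,5,6} D(V)={3,4,5,7}: V {3,4,5,7}->{4,5,7}
So after constraint 1: D(V) = {4,5,7}

Answer: {4,5,7}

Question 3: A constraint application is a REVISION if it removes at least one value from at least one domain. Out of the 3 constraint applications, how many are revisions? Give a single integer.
Answer: 3

Derivation:
Constraint 1 (Y < V) on D(Y)={3,4,5,6} D(V)={3,4,5,7}: V {3,4,5,7}->{4,5,7} => REVISION
Constraint 2 (V + Y = U) on D(V)={4,5,7} D(Y)={3,4,5,6} D(U)={3,4,5,6,7}: V {4,5,7}->{4}; Y {3,4,5,6}->{3}; U {3,4,5,6,7}->{7} => REVISION
Constraint 3 (Z < Y) on D(Z)={3,4,5,7} D(Y)={3}: Z {3,4,5,7}->{}; Y {3}->{} => REVISION
Total revisions = 3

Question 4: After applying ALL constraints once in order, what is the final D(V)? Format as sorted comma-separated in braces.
Constraint 1 (Y < V) on D(Y)={3,4,5,6} D(V)={3,4,5,7}: V {3,4,5,7}->{4,5,7}
Constraint 2 (V + Y = U) on D(V)={4,5,7} D(Y)={3,4,5,6} D(U)={3,4,5,6,7}: V {4,5,7}->{4}; Y {3,4,5,6}->{3}; U {3,4,5,6,7}->{7}
Constraint 3 (Z < Y) on D(Z)={3,4,5,7} D(Y)={3}: Z {3,4,5,7}->{}; Y {3}->{}
So after all 3 constraints: D(V) = {4}

Answer: {4}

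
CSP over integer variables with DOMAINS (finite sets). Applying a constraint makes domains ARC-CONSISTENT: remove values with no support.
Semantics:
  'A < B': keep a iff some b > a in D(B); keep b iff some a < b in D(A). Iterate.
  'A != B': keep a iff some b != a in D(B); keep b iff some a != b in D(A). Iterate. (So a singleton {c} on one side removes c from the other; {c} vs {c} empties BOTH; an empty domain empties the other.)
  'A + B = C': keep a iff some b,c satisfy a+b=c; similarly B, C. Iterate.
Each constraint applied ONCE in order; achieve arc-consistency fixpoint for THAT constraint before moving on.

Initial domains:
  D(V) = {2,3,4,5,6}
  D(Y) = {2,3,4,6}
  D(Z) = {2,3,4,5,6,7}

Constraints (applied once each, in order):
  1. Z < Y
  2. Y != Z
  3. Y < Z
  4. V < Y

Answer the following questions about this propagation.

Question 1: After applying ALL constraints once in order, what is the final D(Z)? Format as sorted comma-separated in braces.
Answer: {4,5}

Derivation:
Constraint 1 (Z < Y) on D(Z)={2,3,4,5,6,7} D(Y)={2,3,4,6}: Z {2,3,4,5,6,7}->{2,3,4,5}; Y {2,3,4,6}->{3,4,6}
Constraint 2 (Y != Z) on D(Y)={3,4,6} D(Z)={2,3,4,5}: no change
Constraint 3 (Y < Z) on D(Y)={3,4,6} D(Z)={2,3,4,5}: Y {3,4,6}->{3,4}; Z {2,3,4,5}->{4,5}
Constraint 4 (V < Y) on D(V)={2,3,4,5,6} D(Y)={3,4}: V {2,3,4,5,6}->{2,3}
So after all 4 constraints: D(Z) = {4,5}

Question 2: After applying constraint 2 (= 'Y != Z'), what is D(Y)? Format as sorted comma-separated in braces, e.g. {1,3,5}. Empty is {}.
Answer: {3,4,6}

Derivation:
Constraint 1 (Z < Y) on D(Z)={2,3,4,5,6,7} D(Y)={2,3,4,6}: Z {2,3,4,5,6,7}->{2,3,4,5}; Y {2,3,4,6}->{3,4,6}
Constraint 2 (Y != Z) on D(Y)={3,4,6} D(Z)={2,3,4,5}: no change
So after constraint 2: D(Y) = {3,4,6}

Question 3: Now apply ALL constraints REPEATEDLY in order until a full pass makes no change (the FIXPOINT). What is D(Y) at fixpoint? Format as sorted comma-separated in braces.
pass 0 (initial): D(Y)={2,3,4,6}
pass 1: V {2,3,4,5,6}->{2,3}; Y {2,3,4,6}->{3,4}; Z {2,3,4,5,6,7}->{4,5}
pass 2: V {2,3}->{}; Y {3,4}->{}; Z {4,5}->{}
pass 3: no change
Fixpoint after 3 passes: D(Y) = {}

Answer: {}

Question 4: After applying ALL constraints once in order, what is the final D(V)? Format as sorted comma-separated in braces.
Constraint 1 (Z < Y) on D(Z)={2,3,4,5,6,7} D(Y)={2,3,4,6}: Z {2,3,4,5,6,7}->{2,3,4,5}; Y {2,3,4,6}->{3,4,6}
Constraint 2 (Y != Z) on D(Y)={3,4,6} D(Z)={2,3,4,5}: no change
Constraint 3 (Y < Z) on D(Y)={3,4,6} D(Z)={2,3,4,5}: Y {3,4,6}->{3,4}; Z {2,3,4,5}->{4,5}
Constraint 4 (V < Y) on D(V)={2,3,4,5,6} D(Y)={3,4}: V {2,3,4,5,6}->{2,3}
So after all 4 constraints: D(V) = {2,3}

Answer: {2,3}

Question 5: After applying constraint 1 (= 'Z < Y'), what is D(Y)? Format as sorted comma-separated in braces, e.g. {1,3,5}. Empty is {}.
Answer: {3,4,6}

Derivation:
Constraint 1 (Z < Y) on D(Z)={2,3,4,5,6,7} D(Y)={2,3,4,6}: Z {2,3,4,5,6,7}->{2,3,4,5}; Y {2,3,4,6}->{3,4,6}
So after constraint 1: D(Y) = {3,4,6}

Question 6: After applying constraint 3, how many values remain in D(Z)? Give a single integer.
Answer: 2

Derivation:
Constraint 1 (Z < Y) on D(Z)={2,3,4,5,6,7} D(Y)={2,3,4,6}: Z {2,3,4,5,6,7}->{2,3,4,5}; Y {2,3,4,6}->{3,4,6}
Constraint 2 (Y != Z) on D(Y)={3,4,6} D(Z)={2,3,4,5}: no change
Constraint 3 (Y < Z) on D(Y)={3,4,6} D(Z)={2,3,4,5}: Y {3,4,6}->{3,4}; Z {2,3,4,5}->{4,5}
So after constraint 3: D(Z)={4,5}, size = 2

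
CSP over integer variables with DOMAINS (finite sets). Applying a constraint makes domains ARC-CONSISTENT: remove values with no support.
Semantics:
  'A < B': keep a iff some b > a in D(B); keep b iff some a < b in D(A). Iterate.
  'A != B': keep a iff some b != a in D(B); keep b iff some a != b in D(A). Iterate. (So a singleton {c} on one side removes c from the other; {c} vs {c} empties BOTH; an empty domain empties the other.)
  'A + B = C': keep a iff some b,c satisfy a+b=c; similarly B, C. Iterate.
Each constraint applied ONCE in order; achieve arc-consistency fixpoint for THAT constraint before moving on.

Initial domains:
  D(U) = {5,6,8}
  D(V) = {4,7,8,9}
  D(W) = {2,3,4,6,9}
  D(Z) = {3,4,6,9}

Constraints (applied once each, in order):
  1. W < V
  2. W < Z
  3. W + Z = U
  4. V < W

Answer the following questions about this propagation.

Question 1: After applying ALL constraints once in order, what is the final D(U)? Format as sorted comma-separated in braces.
Answer: {5,6,8}

Derivation:
Constraint 1 (W < V) on D(W)={2,3,4,6,9} D(V)={4,7,8,9}: W {2,3,4,6,9}->{2,3,4,6}
Constraint 2 (W < Z) on D(W)={2,3,4,6} D(Z)={3,4,6,9}: no change
Constraint 3 (W + Z = U) on D(W)={2,3,4,6} D(Z)={3,4,6,9} D(U)={5,6,8}: W {2,3,4,6}->{2,3,4}; Z {3,4,6,9}->{3,4,6}
Constraint 4 (V < W) on D(V)={4,7,8,9} D(W)={2,3,4}: V {4,7,8,9}->{}; W {2,3,4}->{}
So after all 4 constraints: D(U) = {5,6,8}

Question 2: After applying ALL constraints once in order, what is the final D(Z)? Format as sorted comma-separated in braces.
Constraint 1 (W < V) on D(W)={2,3,4,6,9} D(V)={4,7,8,9}: W {2,3,4,6,9}->{2,3,4,6}
Constraint 2 (W < Z) on D(W)={2,3,4,6} D(Z)={3,4,6,9}: no change
Constraint 3 (W + Z = U) on D(W)={2,3,4,6} D(Z)={3,4,6,9} D(U)={5,6,8}: W {2,3,4,6}->{2,3,4}; Z {3,4,6,9}->{3,4,6}
Constraint 4 (V < W) on D(V)={4,7,8,9} D(W)={2,3,4}: V {4,7,8,9}->{}; W {2,3,4}->{}
So after all 4 constraints: D(Z) = {3,4,6}

Answer: {3,4,6}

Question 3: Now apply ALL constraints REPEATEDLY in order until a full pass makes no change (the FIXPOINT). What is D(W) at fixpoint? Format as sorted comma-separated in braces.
pass 0 (initial): D(W)={2,3,4,6,9}
pass 1: V {4,7,8,9}->{}; W {2,3,4,6,9}->{}; Z {3,4,6,9}->{3,4,6}
pass 2: U {5,6,8}->{}; Z {3,4,6}->{}
pass 3: no change
Fixpoint after 3 passes: D(W) = {}

Answer: {}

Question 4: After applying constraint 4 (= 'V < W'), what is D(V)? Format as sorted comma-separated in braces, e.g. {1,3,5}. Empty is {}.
Constraint 1 (W < V) on D(W)={2,3,4,6,9} D(V)={4,7,8,9}: W {2,3,4,6,9}->{2,3,4,6}
Constraint 2 (W < Z) on D(W)={2,3,4,6} D(Z)={3,4,6,9}: no change
Constraint 3 (W + Z = U) on D(W)={2,3,4,6} D(Z)={3,4,6,9} D(U)={5,6,8}: W {2,3,4,6}->{2,3,4}; Z {3,4,6,9}->{3,4,6}
Constraint 4 (V < W) on D(V)={4,7,8,9} D(W)={2,3,4}: V {4,7,8,9}->{}; W {2,3,4}->{}
So after constraint 4: D(V) = {}

Answer: {}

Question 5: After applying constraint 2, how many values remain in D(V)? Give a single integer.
Constraint 1 (W < V) on D(W)={2,3,4,6,9} D(V)={4,7,8,9}: W {2,3,4,6,9}->{2,3,4,6}
Constraint 2 (W < Z) on D(W)={2,3,4,6} D(Z)={3,4,6,9}: no change
So after constraint 2: D(V)={4,7,8,9}, size = 4

Answer: 4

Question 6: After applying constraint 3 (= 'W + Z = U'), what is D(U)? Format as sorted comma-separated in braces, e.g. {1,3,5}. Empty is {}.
Constraint 1 (W < V) on D(W)={2,3,4,6,9} D(V)={4,7,8,9}: W {2,3,4,6,9}->{2,3,4,6}
Constraint 2 (W < Z) on D(W)={2,3,4,6} D(Z)={3,4,6,9}: no change
Constraint 3 (W + Z = U) on D(W)={2,3,4,6} D(Z)={3,4,6,9} D(U)={5,6,8}: W {2,3,4,6}->{2,3,4}; Z {3,4,6,9}->{3,4,6}
So after constraint 3: D(U) = {5,6,8}

Answer: {5,6,8}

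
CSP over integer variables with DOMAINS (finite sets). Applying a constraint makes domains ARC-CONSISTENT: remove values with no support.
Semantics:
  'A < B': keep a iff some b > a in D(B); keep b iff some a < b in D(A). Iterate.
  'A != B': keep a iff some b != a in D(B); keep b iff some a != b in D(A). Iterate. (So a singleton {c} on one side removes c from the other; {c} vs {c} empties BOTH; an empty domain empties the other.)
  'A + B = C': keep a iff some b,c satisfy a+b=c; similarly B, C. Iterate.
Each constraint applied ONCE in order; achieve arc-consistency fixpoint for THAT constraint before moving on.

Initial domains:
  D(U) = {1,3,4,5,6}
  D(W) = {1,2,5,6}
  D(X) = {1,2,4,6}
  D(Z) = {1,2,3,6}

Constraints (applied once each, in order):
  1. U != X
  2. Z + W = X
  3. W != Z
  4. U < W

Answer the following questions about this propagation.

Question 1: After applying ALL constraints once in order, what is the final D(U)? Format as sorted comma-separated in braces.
Constraint 1 (U != X) on D(U)={1,3,4,5,6} D(X)={1,2,4,6}: no change
Constraint 2 (Z + W = X) on D(Z)={1,2,3,6} D(W)={1,2,5,6} D(X)={1,2,4,6}: Z {1,2,3,6}->{1,2,3}; W {1,2,5,6}->{1,2,5}; X {1,2,4,6}->{2,4,6}
Constraint 3 (W != Z) on D(W)={1,2,5} D(Z)={1,2,3}: no change
Constraint 4 (U < W) on D(U)={1,3,4,5,6} D(W)={1,2,5}: U {1,3,4,5,6}->{1,3,4}; W {1,2,5}->{2,5}
So after all 4 constraints: D(U) = {1,3,4}

Answer: {1,3,4}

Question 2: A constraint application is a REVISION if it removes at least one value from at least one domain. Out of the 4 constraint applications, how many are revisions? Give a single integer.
Answer: 2

Derivation:
Constraint 1 (U != X) on D(U)={1,3,4,5,6} D(X)={1,2,4,6}: no change => not a revision
Constraint 2 (Z + W = X) on D(Z)={1,2,3,6} D(W)={1,2,5,6} D(X)={1,2,4,6}: Z {1,2,3,6}->{1,2,3}; W {1,2,5,6}->{1,2,5}; X {1,2,4,6}->{2,4,6} => REVISION
Constraint 3 (W != Z) on D(W)={1,2,5} D(Z)={1,2,3}: no change => not a revision
Constraint 4 (U < W) on D(U)={1,3,4,5,6} D(W)={1,2,5}: U {1,3,4,5,6}->{1,3,4}; W {1,2,5}->{2,5} => REVISION
Total revisions = 2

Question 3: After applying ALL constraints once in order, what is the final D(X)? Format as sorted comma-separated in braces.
Constraint 1 (U != X) on D(U)={1,3,4,5,6} D(X)={1,2,4,6}: no change
Constraint 2 (Z + W = X) on D(Z)={1,2,3,6} D(W)={1,2,5,6} D(X)={1,2,4,6}: Z {1,2,3,6}->{1,2,3}; W {1,2,5,6}->{1,2,5}; X {1,2,4,6}->{2,4,6}
Constraint 3 (W != Z) on D(W)={1,2,5} D(Z)={1,2,3}: no change
Constraint 4 (U < W) on D(U)={1,3,4,5,6} D(W)={1,2,5}: U {1,3,4,5,6}->{1,3,4}; W {1,2,5}->{2,5}
So after all 4 constraints: D(X) = {2,4,6}

Answer: {2,4,6}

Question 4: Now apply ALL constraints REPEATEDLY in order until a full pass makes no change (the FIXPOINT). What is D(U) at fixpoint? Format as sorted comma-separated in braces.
Answer: {1,3,4}

Derivation:
pass 0 (initial): D(U)={1,3,4,5,6}
pass 1: U {1,3,4,5,6}->{1,3,4}; W {1,2,5,6}->{2,5}; X {1,2,4,6}->{2,4,6}; Z {1,2,3,6}->{1,2,3}
pass 2: X {2,4,6}->{4,6}; Z {1,2,3}->{1,2}
pass 3: no change
Fixpoint after 3 passes: D(U) = {1,3,4}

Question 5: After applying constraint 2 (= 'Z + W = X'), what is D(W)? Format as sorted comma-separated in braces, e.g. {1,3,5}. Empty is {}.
Constraint 1 (U != X) on D(U)={1,3,4,5,6} D(X)={1,2,4,6}: no change
Constraint 2 (Z + W = X) on D(Z)={1,2,3,6} D(W)={1,2,5,6} D(X)={1,2,4,6}: Z {1,2,3,6}->{1,2,3}; W {1,2,5,6}->{1,2,5}; X {1,2,4,6}->{2,4,6}
So after constraint 2: D(W) = {1,2,5}

Answer: {1,2,5}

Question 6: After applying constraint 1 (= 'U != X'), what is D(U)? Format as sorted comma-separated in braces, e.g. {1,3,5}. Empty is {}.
Constraint 1 (U != X) on D(U)={1,3,4,5,6} D(X)={1,2,4,6}: no change
So after constraint 1: D(U) = {1,3,4,5,6}

Answer: {1,3,4,5,6}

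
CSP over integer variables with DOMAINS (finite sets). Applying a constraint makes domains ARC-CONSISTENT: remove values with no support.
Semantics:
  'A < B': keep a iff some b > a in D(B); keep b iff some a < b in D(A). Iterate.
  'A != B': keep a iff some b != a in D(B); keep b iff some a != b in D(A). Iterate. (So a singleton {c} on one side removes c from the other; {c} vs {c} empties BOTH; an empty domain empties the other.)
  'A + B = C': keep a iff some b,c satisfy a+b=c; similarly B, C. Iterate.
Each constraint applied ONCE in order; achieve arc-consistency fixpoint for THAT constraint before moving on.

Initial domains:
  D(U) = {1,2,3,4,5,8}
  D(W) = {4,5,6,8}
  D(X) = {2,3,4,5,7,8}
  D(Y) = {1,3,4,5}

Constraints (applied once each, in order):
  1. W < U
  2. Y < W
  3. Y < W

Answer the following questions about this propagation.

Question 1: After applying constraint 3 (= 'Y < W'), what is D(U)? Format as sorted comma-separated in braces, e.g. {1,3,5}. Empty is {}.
Constraint 1 (W < U) on D(W)={4,5,6,8} D(U)={1,2,3,4,5,8}: W {4,5,6,8}->{4,5,6}; U {1,2,3,4,5,8}->{5,8}
Constraint 2 (Y < W) on D(Y)={1,3,4,5} D(W)={4,5,6}: no change
Constraint 3 (Y < W) on D(Y)={1,3,4,5} D(W)={4,5,6}: no change
So after constraint 3: D(U) = {5,8}

Answer: {5,8}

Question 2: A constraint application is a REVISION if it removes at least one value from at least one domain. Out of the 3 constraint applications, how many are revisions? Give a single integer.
Constraint 1 (W < U) on D(W)={4,5,6,8} D(U)={1,2,3,4,5,8}: W {4,5,6,8}->{4,5,6}; U {1,2,3,4,5,8}->{5,8} => REVISION
Constraint 2 (Y < W) on D(Y)={1,3,4,5} D(W)={4,5,6}: no change => not a revision
Constraint 3 (Y < W) on D(Y)={1,3,4,5} D(W)={4,5,6}: no change => not a revision
Total revisions = 1

Answer: 1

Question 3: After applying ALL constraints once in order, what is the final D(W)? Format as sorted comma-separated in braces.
Constraint 1 (W < U) on D(W)={4,5,6,8} D(U)={1,2,3,4,5,8}: W {4,5,6,8}->{4,5,6}; U {1,2,3,4,5,8}->{5,8}
Constraint 2 (Y < W) on D(Y)={1,3,4,5} D(W)={4,5,6}: no change
Constraint 3 (Y < W) on D(Y)={1,3,4,5} D(W)={4,5,6}: no change
So after all 3 constraints: D(W) = {4,5,6}

Answer: {4,5,6}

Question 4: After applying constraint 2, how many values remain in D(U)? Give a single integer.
Constraint 1 (W < U) on D(W)={4,5,6,8} D(U)={1,2,3,4,5,8}: W {4,5,6,8}->{4,5,6}; U {1,2,3,4,5,8}->{5,8}
Constraint 2 (Y < W) on D(Y)={1,3,4,5} D(W)={4,5,6}: no change
So after constraint 2: D(U)={5,8}, size = 2

Answer: 2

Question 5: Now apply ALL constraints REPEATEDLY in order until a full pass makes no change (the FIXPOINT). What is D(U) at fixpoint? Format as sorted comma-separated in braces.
pass 0 (initial): D(U)={1,2,3,4,5,8}
pass 1: U {1,2,3,4,5,8}->{5,8}; W {4,5,6,8}->{4,5,6}
pass 2: no change
Fixpoint after 2 passes: D(U) = {5,8}

Answer: {5,8}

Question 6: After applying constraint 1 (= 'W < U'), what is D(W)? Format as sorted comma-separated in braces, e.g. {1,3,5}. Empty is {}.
Answer: {4,5,6}

Derivation:
Constraint 1 (W < U) on D(W)={4,5,6,8} D(U)={1,2,3,4,5,8}: W {4,5,6,8}->{4,5,6}; U {1,2,3,4,5,8}->{5,8}
So after constraint 1: D(W) = {4,5,6}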